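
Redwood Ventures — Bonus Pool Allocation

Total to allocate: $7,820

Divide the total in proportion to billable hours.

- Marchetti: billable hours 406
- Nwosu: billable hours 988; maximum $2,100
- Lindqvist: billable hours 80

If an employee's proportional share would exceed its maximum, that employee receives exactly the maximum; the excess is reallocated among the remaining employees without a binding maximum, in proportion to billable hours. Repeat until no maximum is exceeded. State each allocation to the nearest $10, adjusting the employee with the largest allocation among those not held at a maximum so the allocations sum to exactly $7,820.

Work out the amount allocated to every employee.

Marchetti: $4,780; Nwosu: $2,100; Lindqvist: $940

Combined billable hours = 1,474.
Unconstrained shares: Marchetti 2,153.95; Nwosu 5,241.63; Lindqvist 424.42.
Cap binds for Nwosu ($2,100); residual $5,720 reallocated over remaining billable hours 486.
Redistributed shares: Marchetti 4,778.44 → $4,780; Lindqvist 941.56 → $940.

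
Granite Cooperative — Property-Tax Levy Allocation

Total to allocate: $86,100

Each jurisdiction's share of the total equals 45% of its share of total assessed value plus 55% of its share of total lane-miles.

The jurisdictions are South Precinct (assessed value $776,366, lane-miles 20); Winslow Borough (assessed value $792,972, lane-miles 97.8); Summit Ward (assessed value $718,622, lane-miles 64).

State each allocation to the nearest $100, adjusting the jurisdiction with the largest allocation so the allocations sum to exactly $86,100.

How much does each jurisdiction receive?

Totals — assessed value 2,287,960, lane-miles 181.8.
Composite weights (45% assessed value + 55% lane-miles): South Precinct 0.2132; Winslow Borough 0.4518; Summit Ward 0.3350.
Pro-rata amounts: South Precinct 18,356.79; Winslow Borough 38,903.23; Summit Ward 28,839.99.
At nearest $100: South Precinct $18,400; Winslow Borough $38,900; Summit Ward $28,800. Sum = $86,100.
Sum already equals the total — no adjustment.

South Precinct: $18,400 | Winslow Borough: $38,900 | Summit Ward: $28,800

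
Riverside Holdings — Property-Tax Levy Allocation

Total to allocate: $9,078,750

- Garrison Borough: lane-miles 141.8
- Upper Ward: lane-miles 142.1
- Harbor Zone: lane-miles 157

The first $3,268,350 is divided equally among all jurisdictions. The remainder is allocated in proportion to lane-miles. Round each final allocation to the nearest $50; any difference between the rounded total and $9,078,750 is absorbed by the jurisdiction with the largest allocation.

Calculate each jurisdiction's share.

Garrison Borough: $2,958,150 · Upper Ward: $2,962,100 · Harbor Zone: $3,158,500

$3,268,350 shared equally gives $1,089,450 per jurisdiction.
Remainder $5,810,400 by lane-miles (total 440.9): Garrison Borough 1,868,711.09 → $1,868,700; Upper Ward 1,872,664.64 → $1,872,650; Harbor Zone 2,069,024.27 → $2,069,000.
Rounding difference +$50 on remainder applied to Harbor Zone.
Totals: Garrison Borough $1,089,450 + $1,868,700 = $2,958,150; Upper Ward $1,089,450 + $1,872,650 = $2,962,100; Harbor Zone $1,089,450 + $2,069,050 = $3,158,500.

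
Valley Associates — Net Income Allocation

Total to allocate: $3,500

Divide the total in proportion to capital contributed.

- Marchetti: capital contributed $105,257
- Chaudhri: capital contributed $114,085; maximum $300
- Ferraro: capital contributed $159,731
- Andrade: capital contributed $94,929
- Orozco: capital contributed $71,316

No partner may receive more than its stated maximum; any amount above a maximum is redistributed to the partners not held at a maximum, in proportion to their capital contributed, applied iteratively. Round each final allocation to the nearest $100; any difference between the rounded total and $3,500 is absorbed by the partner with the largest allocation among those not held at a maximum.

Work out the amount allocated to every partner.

Marchetti: $800 | Chaudhri: $300 | Ferraro: $1,200 | Andrade: $700 | Orozco: $500

Capital contributed total: 545,318.
Proportional shares (ignoring caps): Marchetti 675.57; Chaudhri 732.23; Ferraro 1,025.20; Andrade 609.28; Orozco 457.73.
Held at cap: Chaudhri ($300); balance $3,200 reallocated over remaining capital contributed 431,233.
Remaining shares: Marchetti 781.07 → $800; Ferraro 1,185.30 → $1,200; Andrade 704.43 → $700; Orozco 529.21 → $500.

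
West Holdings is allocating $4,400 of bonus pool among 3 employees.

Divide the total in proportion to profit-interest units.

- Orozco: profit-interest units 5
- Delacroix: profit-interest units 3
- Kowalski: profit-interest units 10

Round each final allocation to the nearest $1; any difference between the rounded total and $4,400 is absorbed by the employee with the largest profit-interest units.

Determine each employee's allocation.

Profit-interest units total: 18.
Pro-rata amounts: Orozco 5/18 × $4,400 = 1,222.22; Delacroix 3/18 × $4,400 = 733.33; Kowalski 10/18 × $4,400 = 2,444.44.
After rounding ($1): Orozco $1,222; Delacroix $733; Kowalski $2,444. Sum = $4,399.
Difference $4,400 − $4,399 = +$1 applied to largest profit-interest units (Kowalski): Kowalski becomes $2,445.

Orozco: $1,222 · Delacroix: $733 · Kowalski: $2,445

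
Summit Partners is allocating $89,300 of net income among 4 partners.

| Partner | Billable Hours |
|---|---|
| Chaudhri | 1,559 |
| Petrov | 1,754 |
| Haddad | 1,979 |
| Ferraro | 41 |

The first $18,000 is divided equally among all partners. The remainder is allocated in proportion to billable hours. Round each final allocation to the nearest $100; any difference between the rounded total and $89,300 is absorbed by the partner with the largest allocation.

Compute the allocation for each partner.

Equal tier: $18,000 ÷ 4 = $4,500 apiece.
Remainder $71,300 by billable hours (total 5,333): Chaudhri 20,843.18 → $20,800; Petrov 23,450.25 → $23,500; Haddad 26,458.41 → $26,500; Ferraro 548.15 → $500.
Totals: Chaudhri $4,500 + $20,800 = $25,300; Petrov $4,500 + $23,500 = $28,000; Haddad $4,500 + $26,500 = $31,000; Ferraro $4,500 + $500 = $5,000.

Chaudhri: $25,300; Petrov: $28,000; Haddad: $31,000; Ferraro: $5,000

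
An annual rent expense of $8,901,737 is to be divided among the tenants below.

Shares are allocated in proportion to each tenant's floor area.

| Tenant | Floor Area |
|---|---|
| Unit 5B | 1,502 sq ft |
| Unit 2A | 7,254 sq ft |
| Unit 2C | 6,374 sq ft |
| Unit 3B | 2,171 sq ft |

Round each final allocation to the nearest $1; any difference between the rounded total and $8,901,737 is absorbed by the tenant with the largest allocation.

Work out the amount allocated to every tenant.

Floor area total: 17,301.
Raw shares: Unit 5B 1,502/17,301 × $8,901,737 = 772,811.34; Unit 2A 7,254/17,301 × $8,901,737 = 3,732,339.18; Unit 2C 6,374/17,301 × $8,901,737 = 3,279,560.24; Unit 3B 2,171/17,301 × $8,901,737 = 1,117,026.24.
At nearest $1: Unit 5B $772,811; Unit 2A $3,732,339; Unit 2C $3,279,560; Unit 3B $1,117,026. Sum = $8,901,736.
Difference $8,901,737 − $8,901,736 = +$1 applied to largest allocation (Unit 2A): Unit 2A becomes $3,732,340.

Unit 5B: $772,811 · Unit 2A: $3,732,340 · Unit 2C: $3,279,560 · Unit 3B: $1,117,026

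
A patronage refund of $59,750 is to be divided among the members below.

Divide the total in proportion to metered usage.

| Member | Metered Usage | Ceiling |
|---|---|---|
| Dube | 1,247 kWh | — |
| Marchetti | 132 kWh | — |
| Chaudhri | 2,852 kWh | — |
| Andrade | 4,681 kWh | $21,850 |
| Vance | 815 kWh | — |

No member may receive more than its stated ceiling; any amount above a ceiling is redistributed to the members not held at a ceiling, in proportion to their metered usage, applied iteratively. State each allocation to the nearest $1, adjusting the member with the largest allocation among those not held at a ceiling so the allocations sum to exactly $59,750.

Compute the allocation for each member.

Dube: $9,366 · Marchetti: $991 · Chaudhri: $21,422 · Andrade: $21,850 · Vance: $6,121

Total metered usage = 9,727.
Pro-rata shares before constraints: Dube 7,659.94; Marchetti 810.84; Chaudhri 17,518.97; Andrade 28,753.96; Vance 5,006.30.
Held at cap: Andrade ($21,850); residual $37,900 reallocated over remaining metered usage 5,046.
Redistributed shares: Dube 9,366.09 → $9,366; Marchetti 991.44 → $991; Chaudhri 21,421.09 → $21,421; Vance 6,121.38 → $6,121.
Rounding difference +$1 applied to Chaudhri → $21,422.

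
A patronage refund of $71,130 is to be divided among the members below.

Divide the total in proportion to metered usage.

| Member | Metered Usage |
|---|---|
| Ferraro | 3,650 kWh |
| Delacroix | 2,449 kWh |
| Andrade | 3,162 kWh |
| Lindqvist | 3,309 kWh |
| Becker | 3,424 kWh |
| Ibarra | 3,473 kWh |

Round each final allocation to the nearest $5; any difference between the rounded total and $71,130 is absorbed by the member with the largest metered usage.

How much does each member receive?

Sum of metered usage: 3,650 + 2,449 + 3,162 + 3,309 + 3,424 + 3,473 = 19,467.
Unrounded shares: Ferraro 13,336.65; Delacroix 8,948.34; Andrade 11,553.56; Lindqvist 12,090.67; Becker 12,510.87; Ibarra 12,689.91.
Rounded to nearest $5: Ferraro $13,335; Delacroix $8,950; Andrade $11,555; Lindqvist $12,090; Becker $12,510; Ibarra $12,690. Sum = $71,130.
Rounded total matches; no reconciliation needed.

Ferraro: $13,335 · Delacroix: $8,950 · Andrade: $11,555 · Lindqvist: $12,090 · Becker: $12,510 · Ibarra: $12,690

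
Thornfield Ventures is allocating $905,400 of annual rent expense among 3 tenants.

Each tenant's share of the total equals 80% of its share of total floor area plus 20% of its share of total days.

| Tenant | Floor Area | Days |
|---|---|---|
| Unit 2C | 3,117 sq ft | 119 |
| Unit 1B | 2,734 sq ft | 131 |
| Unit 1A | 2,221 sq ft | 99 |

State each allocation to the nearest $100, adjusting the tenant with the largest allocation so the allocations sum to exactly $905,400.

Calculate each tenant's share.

Unit 2C: $341,400 · Unit 1B: $313,300 · Unit 1A: $250,700

Totals — floor area 8,072, days 349.
Composite weights (80% floor area + 20% days): Unit 2C 0.3771; Unit 1B 0.3460; Unit 1A 0.2769.
Pro-rata amounts: Unit 2C 341,439.53; Unit 1B 313,298.26; Unit 1A 250,662.21.
Rounded to nearest $100: Unit 2C $341,400; Unit 1B $313,300; Unit 1A $250,700. Sum = $905,400.
No rounding difference to absorb.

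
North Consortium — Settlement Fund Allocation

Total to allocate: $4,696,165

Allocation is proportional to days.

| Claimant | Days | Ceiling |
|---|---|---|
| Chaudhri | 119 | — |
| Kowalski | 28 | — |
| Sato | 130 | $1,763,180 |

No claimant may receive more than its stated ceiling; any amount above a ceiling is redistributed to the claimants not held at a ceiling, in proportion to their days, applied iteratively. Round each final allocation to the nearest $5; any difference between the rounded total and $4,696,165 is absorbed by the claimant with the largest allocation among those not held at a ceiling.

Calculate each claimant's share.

Sum of days: 277.
Unconstrained shares: Chaudhri 2,017,486.05; Kowalski 474,702.60; Sato 2,203,976.35.
Held at cap: Sato ($1,763,180); balance $2,932,985 reallocated over remaining days 147.
Remaining shares: Chaudhri 2,374,321.19 → $2,374,320; Kowalski 558,663.81 → $558,665.

Chaudhri: $2,374,320 · Kowalski: $558,665 · Sato: $1,763,180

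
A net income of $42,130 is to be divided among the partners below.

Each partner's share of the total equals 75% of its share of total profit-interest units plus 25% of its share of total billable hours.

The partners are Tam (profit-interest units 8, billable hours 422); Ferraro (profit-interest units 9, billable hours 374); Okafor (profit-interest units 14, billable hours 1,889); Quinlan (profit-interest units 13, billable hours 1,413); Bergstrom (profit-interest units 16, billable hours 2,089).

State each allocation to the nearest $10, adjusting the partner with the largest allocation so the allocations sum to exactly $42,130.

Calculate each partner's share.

Totals — profit-interest units 60, billable hours 6,187.
Blended shares (75% profit-interest units + 25% billable hours): Tam 0.1171; Ferraro 0.1276; Okafor 0.2513; Quinlan 0.2196; Bergstrom 0.2844.
Pro-rata amounts: Tam 4,931.40; Ferraro 5,376.31; Okafor 10,588.51; Quinlan 9,251.56; Bergstrom 11,982.23.
After rounding ($10): Tam $4,930; Ferraro $5,380; Okafor $10,590; Quinlan $9,250; Bergstrom $11,980. Sum = $42,130.
Rounded total matches; no reconciliation needed.

Tam: $4,930 · Ferraro: $5,380 · Okafor: $10,590 · Quinlan: $9,250 · Bergstrom: $11,980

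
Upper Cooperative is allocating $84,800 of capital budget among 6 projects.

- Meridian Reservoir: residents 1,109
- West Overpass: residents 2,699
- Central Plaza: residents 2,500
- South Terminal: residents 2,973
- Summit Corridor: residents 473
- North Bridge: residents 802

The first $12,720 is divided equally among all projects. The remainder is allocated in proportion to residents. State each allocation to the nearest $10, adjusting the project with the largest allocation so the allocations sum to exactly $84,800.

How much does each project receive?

Meridian Reservoir: $9,690 | West Overpass: $20,550 | Central Plaza: $19,190 | South Terminal: $22,420 | Summit Corridor: $5,350 | North Bridge: $7,600

First tranche $12,720 split equally: $2,120 each.
Remainder $72,080 by residents (total 10,556): Meridian Reservoir 7,572.63 → $7,570; West Overpass 18,429.70 → $18,430; Central Plaza 17,070.86 → $17,070; South Terminal 20,300.67 → $20,300; Summit Corridor 3,229.81 → $3,230; North Bridge 5,476.33 → $5,480.
Totals: Meridian Reservoir $2,120 + $7,570 = $9,690; West Overpass $2,120 + $18,430 = $20,550; Central Plaza $2,120 + $17,070 = $19,190; South Terminal $2,120 + $20,300 = $22,420; Summit Corridor $2,120 + $3,230 = $5,350; North Bridge $2,120 + $5,480 = $7,600.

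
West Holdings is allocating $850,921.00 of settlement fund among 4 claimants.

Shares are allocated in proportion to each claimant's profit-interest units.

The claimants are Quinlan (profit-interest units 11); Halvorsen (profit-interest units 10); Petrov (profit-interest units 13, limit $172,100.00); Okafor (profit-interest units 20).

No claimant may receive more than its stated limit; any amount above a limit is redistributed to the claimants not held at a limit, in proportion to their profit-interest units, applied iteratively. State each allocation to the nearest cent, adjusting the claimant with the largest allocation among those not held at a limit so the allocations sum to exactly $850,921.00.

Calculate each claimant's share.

Quinlan: $182,122.71 | Halvorsen: $165,566.10 | Petrov: $172,100.00 | Okafor: $331,132.19

Total profit-interest units = 54.
Unconstrained shares: Quinlan 173,335.7593; Halvorsen 157,577.9630; Petrov 204,851.3519; Okafor 315,155.9259.
Cap binds for Petrov ($172,100.00); balance $678,821.00 reallocated over remaining profit-interest units 41.
Remaining shares: Quinlan 182,122.7073 → $182,122.71; Halvorsen 165,566.0976 → $165,566.10; Okafor 331,132.1951 → $331,132.20.
Rounding difference −$0.01 applied to Okafor → $331,132.19.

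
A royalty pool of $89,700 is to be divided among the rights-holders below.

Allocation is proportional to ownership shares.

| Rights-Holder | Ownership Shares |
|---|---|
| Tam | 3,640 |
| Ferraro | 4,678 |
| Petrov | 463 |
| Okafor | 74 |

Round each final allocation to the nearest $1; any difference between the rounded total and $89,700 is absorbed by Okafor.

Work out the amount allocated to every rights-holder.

Tam: $36,873 · Ferraro: $47,388 · Petrov: $4,690 · Okafor: $749

Ownership shares total: 8,855.
Proportional shares: Tam 3,640/8,855 × $89,700 = 36,872.73; Ferraro 4,678/8,855 × $89,700 = 47,387.53; Petrov 463/8,855 × $89,700 = 4,690.13; Okafor 74/8,855 × $89,700 = 749.61.
At nearest $1: Tam $36,873; Ferraro $47,388; Petrov $4,690; Okafor $750. Sum = $89,701.
Difference $89,700 − $89,701 = −$1 applied to Okafor: Okafor becomes $749.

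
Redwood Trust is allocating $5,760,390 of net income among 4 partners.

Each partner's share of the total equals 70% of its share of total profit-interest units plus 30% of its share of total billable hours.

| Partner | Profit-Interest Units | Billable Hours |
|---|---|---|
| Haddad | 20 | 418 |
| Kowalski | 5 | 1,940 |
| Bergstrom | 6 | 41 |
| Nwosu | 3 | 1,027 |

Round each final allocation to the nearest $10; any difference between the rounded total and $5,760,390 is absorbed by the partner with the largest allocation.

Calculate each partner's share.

Haddad: $2,582,770 · Kowalski: $1,571,540 · Bergstrom: $732,260 · Nwosu: $873,820

Profit-interest units total 34; billable hours total 3,426.
Combined weights (70% profit-interest units + 30% billable hours): Haddad 0.4484; Kowalski 0.2728; Bergstrom 0.1271; Nwosu 0.1517.
Proportional shares: Haddad 2,582,769.69; Kowalski 1,571,541.45; Bergstrom 732,258.50; Nwosu 873,820.36.
At nearest $10: Haddad $2,582,770; Kowalski $1,571,540; Bergstrom $732,260; Nwosu $873,820. Sum = $5,760,390.
Sum already equals the total — no adjustment.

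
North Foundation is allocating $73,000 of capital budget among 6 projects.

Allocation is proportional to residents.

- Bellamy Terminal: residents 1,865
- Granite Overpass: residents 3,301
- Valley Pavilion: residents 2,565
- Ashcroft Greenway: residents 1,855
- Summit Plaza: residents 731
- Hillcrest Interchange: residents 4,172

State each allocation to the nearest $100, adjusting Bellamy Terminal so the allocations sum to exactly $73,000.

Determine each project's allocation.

Combined residents = 14,489.
Pro-rata amounts: Bellamy Terminal 1,865/14,489 × $73,000 = 9,396.44; Granite Overpass 3,301/14,489 × $73,000 = 16,631.44; Valley Pavilion 2,565/14,489 × $73,000 = 12,923.25; Ashcroft Greenway 1,855/14,489 × $73,000 = 9,346.06; Summit Plaza 731/14,489 × $73,000 = 3,683.00; Hillcrest Interchange 4,172/14,489 × $73,000 = 21,019.81.
After rounding ($100): Bellamy Terminal $9,400; Granite Overpass $16,600; Valley Pavilion $12,900; Ashcroft Greenway $9,300; Summit Plaza $3,700; Hillcrest Interchange $21,000. Sum = $72,900.
Difference $73,000 − $72,900 = +$100 applied to Bellamy Terminal: Bellamy Terminal becomes $9,500.

Bellamy Terminal: $9,500 · Granite Overpass: $16,600 · Valley Pavilion: $12,900 · Ashcroft Greenway: $9,300 · Summit Plaza: $3,700 · Hillcrest Interchange: $21,000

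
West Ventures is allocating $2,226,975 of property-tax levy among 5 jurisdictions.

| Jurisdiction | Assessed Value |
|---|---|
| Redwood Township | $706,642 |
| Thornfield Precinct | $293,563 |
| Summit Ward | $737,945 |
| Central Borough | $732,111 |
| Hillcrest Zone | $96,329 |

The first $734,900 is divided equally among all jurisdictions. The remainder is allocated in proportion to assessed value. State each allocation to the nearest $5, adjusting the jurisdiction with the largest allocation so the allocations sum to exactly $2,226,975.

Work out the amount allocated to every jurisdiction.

$734,900 shared equally gives $146,980 per jurisdiction.
Remainder $1,492,075 by assessed value (total 2,566,590): Redwood Township 410,803.00 → $410,805; Thornfield Precinct 170,661.47 → $170,660; Summit Ward 429,000.85 → $429,000; Central Borough 425,609.28 → $425,610; Hillcrest Zone 56,000.41 → $56,000.
Totals: Redwood Township $146,980 + $410,805 = $557,785; Thornfield Precinct $146,980 + $170,660 = $317,640; Summit Ward $146,980 + $429,000 = $575,980; Central Borough $146,980 + $425,610 = $572,590; Hillcrest Zone $146,980 + $56,000 = $202,980.

Redwood Township: $557,785 · Thornfield Precinct: $317,640 · Summit Ward: $575,980 · Central Borough: $572,590 · Hillcrest Zone: $202,980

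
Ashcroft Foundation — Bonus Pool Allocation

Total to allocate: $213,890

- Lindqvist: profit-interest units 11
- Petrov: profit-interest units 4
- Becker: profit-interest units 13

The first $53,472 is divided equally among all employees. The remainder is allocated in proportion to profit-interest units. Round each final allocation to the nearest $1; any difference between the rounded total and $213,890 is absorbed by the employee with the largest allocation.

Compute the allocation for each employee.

$53,472 shared equally gives $17,824 per employee.
Remainder $160,418 by profit-interest units (total 28): Lindqvist 63,021.36 → $63,021; Petrov 22,916.86 → $22,917; Becker 74,479.79 → $74,480.
Totals: Lindqvist $17,824 + $63,021 = $80,845; Petrov $17,824 + $22,917 = $40,741; Becker $17,824 + $74,480 = $92,304.

Lindqvist: $80,845 · Petrov: $40,741 · Becker: $92,304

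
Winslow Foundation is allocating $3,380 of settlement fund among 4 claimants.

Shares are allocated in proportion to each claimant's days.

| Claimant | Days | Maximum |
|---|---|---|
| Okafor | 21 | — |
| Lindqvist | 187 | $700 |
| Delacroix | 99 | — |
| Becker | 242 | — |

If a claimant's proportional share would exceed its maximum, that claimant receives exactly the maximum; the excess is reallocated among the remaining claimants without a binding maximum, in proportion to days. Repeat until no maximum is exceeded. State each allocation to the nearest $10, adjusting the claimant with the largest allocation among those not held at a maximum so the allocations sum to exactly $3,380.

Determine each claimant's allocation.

Total days = 549.
Pro-rata shares before constraints: Okafor 129.29; Lindqvist 1,151.29; Delacroix 609.51; Becker 1,489.91.
Capped: Lindqvist ($700); residual $2,680 reallocated over remaining days 362.
Shares after redistribution: Okafor 155.47 → $160; Delacroix 732.93 → $730; Becker 1,791.60 → $1,790.

Okafor: $160 · Lindqvist: $700 · Delacroix: $730 · Becker: $1,790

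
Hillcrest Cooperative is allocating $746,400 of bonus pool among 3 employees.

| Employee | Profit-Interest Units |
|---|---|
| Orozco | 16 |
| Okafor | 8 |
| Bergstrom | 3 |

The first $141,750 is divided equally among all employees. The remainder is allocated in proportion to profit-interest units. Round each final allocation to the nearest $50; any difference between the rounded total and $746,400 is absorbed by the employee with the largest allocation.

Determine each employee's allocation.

Equal tier: $141,750 ÷ 3 = $47,250 apiece.
Remainder $604,650 by profit-interest units (total 27): Orozco 358,311.11 → $358,300; Okafor 179,155.56 → $179,150; Bergstrom 67,183.33 → $67,200.
Totals: Orozco $47,250 + $358,300 = $405,550; Okafor $47,250 + $179,150 = $226,400; Bergstrom $47,250 + $67,200 = $114,450.

Orozco: $405,550; Okafor: $226,400; Bergstrom: $114,450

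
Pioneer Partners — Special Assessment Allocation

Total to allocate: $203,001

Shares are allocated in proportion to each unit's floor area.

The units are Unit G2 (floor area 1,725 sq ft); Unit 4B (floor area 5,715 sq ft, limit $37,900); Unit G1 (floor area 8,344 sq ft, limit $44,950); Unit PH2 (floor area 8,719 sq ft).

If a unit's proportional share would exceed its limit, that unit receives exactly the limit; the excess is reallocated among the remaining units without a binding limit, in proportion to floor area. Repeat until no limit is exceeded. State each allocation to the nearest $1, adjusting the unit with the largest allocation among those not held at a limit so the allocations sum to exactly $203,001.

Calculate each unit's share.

Unit G2: $19,845 | Unit 4B: $37,900 | Unit G1: $44,950 | Unit PH2: $100,306

Floor area total: 24,503.
Unconstrained shares: Unit G2 14,291.18; Unit 4B 47,347.29; Unit G1 69,127.88; Unit PH2 72,234.65.
Cap binds for Unit 4B ($37,900), Unit G1 ($44,950); residual $120,151 reallocated over remaining floor area 10,444.
Redistributed shares: Unit G2 19,844.93 → $19,845; Unit PH2 100,306.07 → $100,306.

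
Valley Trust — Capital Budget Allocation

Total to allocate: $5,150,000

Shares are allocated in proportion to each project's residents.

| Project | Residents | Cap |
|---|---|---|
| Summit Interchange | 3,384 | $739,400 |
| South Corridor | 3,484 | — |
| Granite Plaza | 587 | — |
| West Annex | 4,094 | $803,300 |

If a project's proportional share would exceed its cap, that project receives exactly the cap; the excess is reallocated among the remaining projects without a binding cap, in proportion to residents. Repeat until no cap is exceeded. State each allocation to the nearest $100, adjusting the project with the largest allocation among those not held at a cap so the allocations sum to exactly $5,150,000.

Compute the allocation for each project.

Sum of residents: 11,549.
Proportional shares (ignoring caps): Summit Interchange 1,509,013.77; South Corridor 1,553,606.37; Granite Plaza 261,758.59; West Annex 1,825,621.27.
Capped: Summit Interchange ($739,400), West Annex ($803,300); balance $3,607,300 reallocated over remaining residents 4,071.
Redistributed shares: South Corridor 3,087,161.19 → $3,087,200; Granite Plaza 520,138.81 → $520,100.

Summit Interchange: $739,400; South Corridor: $3,087,200; Granite Plaza: $520,100; West Annex: $803,300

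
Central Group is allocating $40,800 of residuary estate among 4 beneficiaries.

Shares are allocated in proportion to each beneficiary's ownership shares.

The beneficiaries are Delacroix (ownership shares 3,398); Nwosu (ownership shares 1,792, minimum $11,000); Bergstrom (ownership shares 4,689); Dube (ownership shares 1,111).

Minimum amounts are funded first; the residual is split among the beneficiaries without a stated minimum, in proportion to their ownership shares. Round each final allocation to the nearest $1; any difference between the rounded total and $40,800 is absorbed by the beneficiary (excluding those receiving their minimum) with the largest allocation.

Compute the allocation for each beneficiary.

Delacroix: $11,009 | Nwosu: $11,000 | Bergstrom: $15,192 | Dube: $3,599

Minimums first: Nwosu $11,000. Residual $29,800.
Residual split over remaining ownership shares 9,198: Delacroix 11,008.96 → $11,009; Bergstrom 15,191.59 → $15,192; Dube 3,599.46 → $3,599.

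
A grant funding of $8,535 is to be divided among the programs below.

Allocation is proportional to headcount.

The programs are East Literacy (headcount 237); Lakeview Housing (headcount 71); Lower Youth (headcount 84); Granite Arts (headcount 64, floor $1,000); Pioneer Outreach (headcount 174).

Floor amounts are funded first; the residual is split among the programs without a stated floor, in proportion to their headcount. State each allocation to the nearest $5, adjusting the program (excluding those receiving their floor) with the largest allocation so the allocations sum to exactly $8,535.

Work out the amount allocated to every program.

Minimums first: Granite Arts $1,000. Residual $7,535.
Residual split over remaining headcount 566: East Literacy 3,155.11 → $3,155; Lakeview Housing 945.20 → $945; Lower Youth 1,118.27 → $1,120; Pioneer Outreach 2,316.41 → $2,315.

East Literacy: $3,155 | Lakeview Housing: $945 | Lower Youth: $1,120 | Granite Arts: $1,000 | Pioneer Outreach: $2,315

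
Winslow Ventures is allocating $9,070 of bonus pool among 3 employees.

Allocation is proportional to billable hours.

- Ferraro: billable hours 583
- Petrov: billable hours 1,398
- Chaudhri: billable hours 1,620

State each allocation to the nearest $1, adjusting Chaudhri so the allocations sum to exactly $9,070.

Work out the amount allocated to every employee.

Ferraro: $1,468; Petrov: $3,521; Chaudhri: $4,081

Total billable hours = 3,601.
Unrounded shares: Ferraro 583/3,601 × $9,070 = 1,468.43; Petrov 1,398/3,601 × $9,070 = 3,521.21; Chaudhri 1,620/3,601 × $9,070 = 4,080.37.
Rounded to nearest $1: Ferraro $1,468; Petrov $3,521; Chaudhri $4,080. Sum = $9,069.
Difference $9,070 − $9,069 = +$1 applied to Chaudhri: Chaudhri becomes $4,081.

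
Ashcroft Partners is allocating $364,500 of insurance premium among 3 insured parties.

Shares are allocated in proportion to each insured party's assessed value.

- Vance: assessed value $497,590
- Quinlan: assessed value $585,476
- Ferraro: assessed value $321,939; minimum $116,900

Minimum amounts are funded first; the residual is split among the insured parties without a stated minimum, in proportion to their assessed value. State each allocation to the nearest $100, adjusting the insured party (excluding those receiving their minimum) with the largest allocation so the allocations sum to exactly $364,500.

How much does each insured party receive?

Minimums first: Ferraro $116,900. Balance $247,600.
Balance split over remaining assessed value 1,083,066: Vance 113,754.18 → $113,800; Quinlan 133,845.82 → $133,800.

Vance: $113,800 · Quinlan: $133,800 · Ferraro: $116,900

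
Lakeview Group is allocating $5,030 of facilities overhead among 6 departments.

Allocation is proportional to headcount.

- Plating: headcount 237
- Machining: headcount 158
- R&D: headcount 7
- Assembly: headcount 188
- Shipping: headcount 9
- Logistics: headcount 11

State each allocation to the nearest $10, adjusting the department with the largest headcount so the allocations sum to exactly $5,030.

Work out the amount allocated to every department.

Headcount total: 237 + 158 + 7 + 188 + 9 + 11 = 610.
Unrounded shares: Plating 1,954.28; Machining 1,302.85; R&D 57.72; Assembly 1,550.23; Shipping 74.21; Logistics 90.70.
Rounded to nearest $10: Plating $1,950; Machining $1,300; R&D $60; Assembly $1,550; Shipping $70; Logistics $90. Sum = $5,020.
Difference $5,030 − $5,020 = +$10 applied to largest headcount (Plating): Plating becomes $1,960.

Plating: $1,960; Machining: $1,300; R&D: $60; Assembly: $1,550; Shipping: $70; Logistics: $90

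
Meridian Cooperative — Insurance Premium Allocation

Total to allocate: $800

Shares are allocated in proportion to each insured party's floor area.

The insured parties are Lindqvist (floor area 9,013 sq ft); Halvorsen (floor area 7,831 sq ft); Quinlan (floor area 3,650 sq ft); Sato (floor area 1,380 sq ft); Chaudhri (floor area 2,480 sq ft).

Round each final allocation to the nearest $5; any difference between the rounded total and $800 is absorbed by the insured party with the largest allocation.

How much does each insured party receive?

Floor area total: 24,354.
Unrounded shares: Lindqvist 9,013/24,354 × $800 = 296.07; Halvorsen 7,831/24,354 × $800 = 257.24; Quinlan 3,650/24,354 × $800 = 119.90; Sato 1,380/24,354 × $800 = 45.33; Chaudhri 2,480/24,354 × $800 = 81.47.
At nearest $5: Lindqvist $295; Halvorsen $255; Quinlan $120; Sato $45; Chaudhri $80. Sum = $795.
Difference $800 − $795 = +$5 applied to largest allocation (Lindqvist): Lindqvist becomes $300.

Lindqvist: $300 | Halvorsen: $255 | Quinlan: $120 | Sato: $45 | Chaudhri: $80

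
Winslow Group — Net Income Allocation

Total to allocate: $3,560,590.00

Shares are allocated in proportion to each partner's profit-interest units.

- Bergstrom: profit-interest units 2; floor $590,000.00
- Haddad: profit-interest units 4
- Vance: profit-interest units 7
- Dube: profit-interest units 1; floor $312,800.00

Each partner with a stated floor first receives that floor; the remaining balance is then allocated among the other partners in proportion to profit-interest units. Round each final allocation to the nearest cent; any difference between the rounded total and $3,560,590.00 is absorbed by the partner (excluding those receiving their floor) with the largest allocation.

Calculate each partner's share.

Bergstrom: $590,000.00; Haddad: $966,469.09; Vance: $1,691,320.91; Dube: $312,800.00

Fund the minimums — Bergstrom $590,000.00; Dube $312,800.00. Balance $2,657,790.00.
Balance split over remaining profit-interest units 11: Haddad 966,469.0909 → $966,469.09; Vance 1,691,320.9091 → $1,691,320.91.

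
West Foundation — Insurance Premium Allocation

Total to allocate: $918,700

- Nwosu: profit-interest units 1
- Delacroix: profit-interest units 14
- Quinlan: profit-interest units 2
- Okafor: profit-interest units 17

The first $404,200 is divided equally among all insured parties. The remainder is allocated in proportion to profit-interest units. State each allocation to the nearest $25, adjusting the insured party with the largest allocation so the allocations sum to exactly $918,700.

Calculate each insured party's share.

Nwosu: $116,175; Delacroix: $312,900; Quinlan: $131,325; Okafor: $358,300

$404,200 shared equally gives $101,050 per insured party.
Remainder $514,500 by profit-interest units (total 34): Nwosu 15,132.35 → $15,125; Delacroix 211,852.94 → $211,850; Quinlan 30,264.71 → $30,275; Okafor 257,250.00 → $257,250.
Totals: Nwosu $101,050 + $15,125 = $116,175; Delacroix $101,050 + $211,850 = $312,900; Quinlan $101,050 + $30,275 = $131,325; Okafor $101,050 + $257,250 = $358,300.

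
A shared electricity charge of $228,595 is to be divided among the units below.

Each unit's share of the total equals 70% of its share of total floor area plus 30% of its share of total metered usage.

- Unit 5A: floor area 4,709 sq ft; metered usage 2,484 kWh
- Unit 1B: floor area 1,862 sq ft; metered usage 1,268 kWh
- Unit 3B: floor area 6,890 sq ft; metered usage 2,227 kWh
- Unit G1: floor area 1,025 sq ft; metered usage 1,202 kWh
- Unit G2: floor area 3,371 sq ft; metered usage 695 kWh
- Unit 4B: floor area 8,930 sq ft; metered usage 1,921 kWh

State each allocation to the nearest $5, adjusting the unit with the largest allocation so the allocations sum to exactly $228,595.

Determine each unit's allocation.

Totals — floor area 26,787, metered usage 9,797.
Combined weights (70% floor area + 30% metered usage): Unit 5A 0.1991; Unit 1B 0.0875; Unit 3B 0.2482; Unit G1 0.0636; Unit G2 0.1094; Unit 4B 0.2922.
Unrounded shares: Unit 5A 45,517.85; Unit 1B 19,998.90; Unit 3B 56,747.42; Unit G1 14,536.94; Unit G2 25,002.18; Unit 4B 66,791.71.
After rounding ($5): Unit 5A $45,520; Unit 1B $20,000; Unit 3B $56,745; Unit G1 $14,535; Unit G2 $25,000; Unit 4B $66,790. Sum = $228,590.
Difference $228,595 − $228,590 = +$5 applied to largest allocation (Unit 4B): Unit 4B becomes $66,795.

Unit 5A: $45,520 · Unit 1B: $20,000 · Unit 3B: $56,745 · Unit G1: $14,535 · Unit G2: $25,000 · Unit 4B: $66,795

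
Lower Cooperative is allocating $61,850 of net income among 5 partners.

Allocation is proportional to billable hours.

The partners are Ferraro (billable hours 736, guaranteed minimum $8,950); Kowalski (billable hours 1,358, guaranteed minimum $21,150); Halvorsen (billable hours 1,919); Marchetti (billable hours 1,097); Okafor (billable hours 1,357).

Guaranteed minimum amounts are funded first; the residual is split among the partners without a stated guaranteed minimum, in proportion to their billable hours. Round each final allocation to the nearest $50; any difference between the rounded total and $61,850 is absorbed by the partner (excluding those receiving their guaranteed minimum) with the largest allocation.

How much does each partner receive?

Guaranteed amounts: Ferraro $8,950; Kowalski $21,150. Residual $31,750.
Residual split over remaining billable hours 4,373: Halvorsen 13,932.83 → $13,950; Marchetti 7,964.73 → $7,950; Okafor 9,852.45 → $9,850.

Ferraro: $8,950 | Kowalski: $21,150 | Halvorsen: $13,950 | Marchetti: $7,950 | Okafor: $9,850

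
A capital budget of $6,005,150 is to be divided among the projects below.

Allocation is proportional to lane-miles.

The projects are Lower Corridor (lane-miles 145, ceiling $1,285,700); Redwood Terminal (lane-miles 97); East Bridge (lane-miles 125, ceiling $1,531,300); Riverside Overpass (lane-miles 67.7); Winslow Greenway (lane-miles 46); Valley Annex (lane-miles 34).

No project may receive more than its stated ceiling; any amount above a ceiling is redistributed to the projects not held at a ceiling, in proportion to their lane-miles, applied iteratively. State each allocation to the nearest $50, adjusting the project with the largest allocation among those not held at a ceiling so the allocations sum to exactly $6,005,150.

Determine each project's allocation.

Combined lane-miles = 514.7.
Unconstrained shares: Lower Corridor 1,691,755.88; Redwood Terminal 1,131,726.35; East Bridge 1,458,410.24; Riverside Overpass 789,874.99; Winslow Greenway 536,694.97; Valley Annex 396,687.59.
Held at cap: Lower Corridor ($1,285,700); balance $4,719,450 reallocated over remaining lane-miles 369.7.
Held at cap: East Bridge ($1,531,300); balance $3,188,150 reallocated over remaining lane-miles 244.7.
Redistributed shares: Redwood Terminal 1,263,794.65 → $1,263,800; Riverside Overpass 882,050.49 → $882,050; Winslow Greenway 599,325.30 → $599,350; Valley Annex 442,979.57 → $443,000.
Rounding difference −$50 applied to Redwood Terminal → $1,263,750.

Lower Corridor: $1,285,700 | Redwood Terminal: $1,263,750 | East Bridge: $1,531,300 | Riverside Overpass: $882,050 | Winslow Greenway: $599,350 | Valley Annex: $443,000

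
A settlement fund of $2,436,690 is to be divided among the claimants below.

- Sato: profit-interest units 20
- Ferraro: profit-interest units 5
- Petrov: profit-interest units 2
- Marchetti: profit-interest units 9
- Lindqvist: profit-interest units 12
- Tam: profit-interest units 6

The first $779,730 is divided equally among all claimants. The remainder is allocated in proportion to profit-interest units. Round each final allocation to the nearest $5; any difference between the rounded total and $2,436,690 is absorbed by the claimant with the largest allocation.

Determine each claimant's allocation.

Sato: $743,645 | Ferraro: $283,375 | Petrov: $191,325 | Marchetti: $406,115 | Lindqvist: $498,170 | Tam: $314,060

First tranche $779,730 split equally: $129,955 each.
Remainder $1,656,960 by profit-interest units (total 54): Sato 613,688.89 → $613,690; Ferraro 153,422.22 → $153,420; Petrov 61,368.89 → $61,370; Marchetti 276,160.00 → $276,160; Lindqvist 368,213.33 → $368,215; Tam 184,106.67 → $184,105.
Totals: Sato $129,955 + $613,690 = $743,645; Ferraro $129,955 + $153,420 = $283,375; Petrov $129,955 + $61,370 = $191,325; Marchetti $129,955 + $276,160 = $406,115; Lindqvist $129,955 + $368,215 = $498,170; Tam $129,955 + $184,105 = $314,060.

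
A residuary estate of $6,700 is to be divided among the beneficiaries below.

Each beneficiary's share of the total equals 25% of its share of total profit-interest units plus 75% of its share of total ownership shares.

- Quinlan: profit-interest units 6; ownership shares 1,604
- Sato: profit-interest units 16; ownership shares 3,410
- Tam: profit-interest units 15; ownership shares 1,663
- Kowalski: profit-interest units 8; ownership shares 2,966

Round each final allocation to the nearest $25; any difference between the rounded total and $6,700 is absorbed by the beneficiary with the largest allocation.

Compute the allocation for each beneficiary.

Quinlan: $1,050; Sato: $2,375; Tam: $1,425; Kowalski: $1,850

Profit-interest units total 45; ownership shares total 9,643.
Combined weights (25% profit-interest units + 75% ownership shares): Quinlan 0.1581; Sato 0.3541; Tam 0.2127; Kowalski 0.2751.
Proportional shares: Quinlan 1,059.18; Sato 2,372.52; Tam 1,424.93; Kowalski 1,843.37.
Rounded to nearest $25: Quinlan $1,050; Sato $2,375; Tam $1,425; Kowalski $1,850. Sum = $6,700.
Rounded total matches; no reconciliation needed.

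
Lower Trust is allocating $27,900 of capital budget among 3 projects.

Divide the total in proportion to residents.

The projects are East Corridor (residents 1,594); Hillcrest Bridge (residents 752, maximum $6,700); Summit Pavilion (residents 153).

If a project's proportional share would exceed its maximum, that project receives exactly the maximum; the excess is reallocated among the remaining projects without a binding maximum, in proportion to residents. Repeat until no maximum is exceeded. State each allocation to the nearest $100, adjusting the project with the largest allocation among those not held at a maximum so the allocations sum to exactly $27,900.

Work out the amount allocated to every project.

Combined residents = 2,499.
Pro-rata shares before constraints: East Corridor 17,796.16; Hillcrest Bridge 8,395.68; Summit Pavilion 1,708.16.
Capped: Hillcrest Bridge ($6,700); remaining pool $21,200 reallocated over remaining residents 1,747.
Remaining shares: East Corridor 19,343.33 → $19,300; Summit Pavilion 1,856.67 → $1,900.

East Corridor: $19,300; Hillcrest Bridge: $6,700; Summit Pavilion: $1,900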